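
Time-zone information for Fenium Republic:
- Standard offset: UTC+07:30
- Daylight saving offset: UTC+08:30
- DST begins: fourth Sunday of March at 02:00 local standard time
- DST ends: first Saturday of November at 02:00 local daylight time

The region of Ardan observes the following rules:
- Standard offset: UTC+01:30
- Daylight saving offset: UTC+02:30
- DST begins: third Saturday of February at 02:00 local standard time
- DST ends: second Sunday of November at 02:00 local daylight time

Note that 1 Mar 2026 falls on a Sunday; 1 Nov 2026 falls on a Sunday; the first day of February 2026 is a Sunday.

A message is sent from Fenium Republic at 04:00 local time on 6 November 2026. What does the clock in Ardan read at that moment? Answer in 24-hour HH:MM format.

22:00

1 March 2026 is a Sunday, so the first Sunday is March 1 and the fourth is March 22.
1 November 2026 is a Sunday, so the first Saturday is November 7.
6 November 2026 lies within the daylight-saving period (22 March – 7 November), so Fenium Republic is on daylight time, UTC+08:30.
04:00 Fenium Republic − 8h30m = 19:30 UTC (rolling into the previous day, 5 November 2026).
1 February 2026 is a Sunday, so the first Saturday is February 7 and the third is February 21.
1 November 2026 is a Sunday, so the first Sunday is November 1 and the second is November 8.
At the standard offset (UTC+01:30), 19:30 UTC + 1h30m = 21:00 Ardan standard time.
Daylight saving runs 21 February – 8 November; the standard-time date in Ardan, 5 November 2026, is inside that window, so Ardan is at UTC+02:30.
19:30 UTC + 2h30m = 22:00 Ardan.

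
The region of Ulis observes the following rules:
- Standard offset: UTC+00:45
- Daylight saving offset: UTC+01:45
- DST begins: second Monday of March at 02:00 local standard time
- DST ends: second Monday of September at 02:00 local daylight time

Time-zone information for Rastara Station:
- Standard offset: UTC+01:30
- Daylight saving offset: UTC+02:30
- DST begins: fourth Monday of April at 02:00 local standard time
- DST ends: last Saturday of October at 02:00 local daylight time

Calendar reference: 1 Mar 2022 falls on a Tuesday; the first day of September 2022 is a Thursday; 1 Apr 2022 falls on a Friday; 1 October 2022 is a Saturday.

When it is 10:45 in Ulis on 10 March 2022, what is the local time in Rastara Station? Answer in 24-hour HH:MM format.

11:30

1 March 2022 is a Tuesday, so the first Monday is March 7 and the second is March 14.
1 September 2022 is a Thursday, so the first Monday is September 5 and the second is September 12.
10 March 2022 does not fall between 14 March and 12 September, so daylight saving is not in effect and Ulis is at UTC+00:45.
10:45 Ulis − 0h45m = 10:00 UTC.
1 April 2022 is a Friday, so the first Monday is April 4 and the fourth is April 25.
1 October 2022 is a Saturday, so Saturdays fall on 1, 8, 15, 22, 29; the last is October 29.
At the standard offset (UTC+01:30), 10:00 UTC + 1h30m = 11:30 Rastara Station standard time.
The standard-time date in Rastara Station, 10 March 2022, does not fall between 25 April and 29 October, so daylight saving is not in effect and Rastara Station is at UTC+01:30.
10:00 UTC + 1h30m = 11:30 Rastara Station.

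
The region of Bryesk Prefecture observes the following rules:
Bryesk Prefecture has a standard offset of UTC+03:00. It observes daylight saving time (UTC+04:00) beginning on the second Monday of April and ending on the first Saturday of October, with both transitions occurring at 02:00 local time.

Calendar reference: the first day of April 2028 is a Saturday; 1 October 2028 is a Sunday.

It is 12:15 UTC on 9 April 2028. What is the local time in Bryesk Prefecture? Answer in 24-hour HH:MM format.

1 April 2028 is a Saturday, so the first Monday is April 3 and the second is April 10.
1 October 2028 is a Sunday, so the first Saturday is October 7.
At the standard offset (UTC+03:00), 12:15 UTC + 3h = 15:15 Bryesk Prefecture standard time.
The standard-time date in Bryesk Prefecture, 9 April 2028, is outside the daylight-saving period (10 April – 7 October), so Bryesk Prefecture is on standard time, UTC+03:00.
12:15 UTC + 3h = 15:15 local.

15:15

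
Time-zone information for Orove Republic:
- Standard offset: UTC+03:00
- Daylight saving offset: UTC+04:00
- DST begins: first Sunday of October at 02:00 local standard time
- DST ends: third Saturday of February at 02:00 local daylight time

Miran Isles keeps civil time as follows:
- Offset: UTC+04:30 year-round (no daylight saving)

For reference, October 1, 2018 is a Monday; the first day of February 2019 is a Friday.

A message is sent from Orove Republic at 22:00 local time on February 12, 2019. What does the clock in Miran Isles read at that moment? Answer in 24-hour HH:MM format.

22:30

1 October 2018 is a Monday, so the first Sunday is October 7.
1 February 2019 is a Friday, so the first Saturday is February 2 and the third is February 16.
February 12, 2019 falls between 7 October 2018 and 16 February 2019, so daylight saving is in effect and Orove Republic is at UTC+04:00.
22:00 Orove Republic − 4h = 18:00 UTC.
Miran Isles has no daylight saving, so its offset is UTC+04:30 year-round.
18:00 UTC + 4h30m = 22:30 Miran Isles.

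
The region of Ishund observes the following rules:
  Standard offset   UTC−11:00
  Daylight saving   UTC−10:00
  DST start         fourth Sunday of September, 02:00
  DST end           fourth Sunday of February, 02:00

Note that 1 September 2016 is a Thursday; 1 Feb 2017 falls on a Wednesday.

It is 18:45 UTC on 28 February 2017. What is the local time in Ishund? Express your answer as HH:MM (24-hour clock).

1 September 2016 is a Thursday, so the first Sunday is September 4 and the fourth is September 25.
1 February 2017 is a Wednesday, so the first Sunday is February 5 and the fourth is February 26.
At the standard offset (UTC−11:00), 18:45 UTC − 11h = 07:45 Ishund standard time.
The standard-time date in Ishund, 28 February 2017, does not fall between 25 September 2016 and 26 February 2017, so daylight saving is not in effect and Ishund is at UTC−11:00.
18:45 UTC − 11h = 07:45 local.

07:45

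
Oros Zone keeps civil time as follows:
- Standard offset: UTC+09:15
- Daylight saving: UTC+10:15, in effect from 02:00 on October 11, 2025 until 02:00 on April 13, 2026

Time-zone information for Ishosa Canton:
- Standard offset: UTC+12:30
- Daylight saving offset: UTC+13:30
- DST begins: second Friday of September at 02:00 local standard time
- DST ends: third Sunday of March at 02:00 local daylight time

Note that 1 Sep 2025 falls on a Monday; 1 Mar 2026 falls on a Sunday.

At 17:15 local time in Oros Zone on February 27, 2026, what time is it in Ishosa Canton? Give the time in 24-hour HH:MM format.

February 27, 2026 falls between 11 October 2025 and 13 April 2026, so daylight saving is in effect and Oros Zone is at UTC+10:15.
17:15 Oros Zone − 10h15m = 07:00 UTC.
1 September 2025 is a Monday, so the first Friday is September 5 and the second is September 12.
1 March 2026 is a Sunday, so the first Sunday is March 1 and the third is March 15.
At the standard offset (UTC+12:30), 07:00 UTC + 12h30m = 19:30 Ishosa Canton standard time.
The standard-time date in Ishosa Canton, February 27, 2026, lies within the daylight-saving period (12 September 2025 – 15 March 2026), so Ishosa Canton is on daylight time, UTC+13:30.
07:00 UTC + 13h30m = 20:30 Ishosa Canton.

20:30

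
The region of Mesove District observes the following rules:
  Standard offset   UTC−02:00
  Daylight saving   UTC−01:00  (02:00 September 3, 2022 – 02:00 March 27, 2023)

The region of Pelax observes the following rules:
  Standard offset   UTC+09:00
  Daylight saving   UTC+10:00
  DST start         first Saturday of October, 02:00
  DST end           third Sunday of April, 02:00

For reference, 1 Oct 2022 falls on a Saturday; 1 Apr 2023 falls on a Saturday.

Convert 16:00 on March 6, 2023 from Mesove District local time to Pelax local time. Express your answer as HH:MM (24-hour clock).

March 6, 2023 falls between 3 September 2022 and 27 March 2023, so daylight saving is in effect and Mesove District is at UTC−01:00.
16:00 Mesove District + 1h = 17:00 UTC.
1 October 2022 is a Saturday, so the first Saturday is October 1.
1 April 2023 is a Saturday, so the first Sunday is April 2 and the third is April 16.
At the standard offset (UTC+09:00), 17:00 UTC + 9h = 02:00 Pelax standard time (rolling into the next day, 7 March 2023).
Daylight saving runs 1 October 2022 – 16 April 2023; the standard-time date in Pelax, March 7, 2023, is inside that window, so Pelax is at UTC+10:00.
17:00 UTC + 10h = 03:00 Pelax (rolling into the next day, 7 March 2023).

03:00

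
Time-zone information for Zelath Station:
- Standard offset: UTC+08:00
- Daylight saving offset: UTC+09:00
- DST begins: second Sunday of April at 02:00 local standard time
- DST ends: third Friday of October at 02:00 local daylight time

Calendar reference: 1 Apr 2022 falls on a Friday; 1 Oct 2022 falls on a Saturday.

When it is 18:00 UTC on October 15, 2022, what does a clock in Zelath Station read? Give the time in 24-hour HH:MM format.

1 April 2022 is a Friday, so the first Sunday is April 3 and the second is April 10.
1 October 2022 is a Saturday, so the first Friday is October 7 and the third is October 21.
At the standard offset (UTC+08:00), 18:00 UTC + 8h = 02:00 Zelath Station standard time (rolling into the next day, 16 October 2022).
Daylight saving runs 10 April – 21 October; the standard-time date in Zelath Station, October 16, 2022, is inside that window, so Zelath Station is at UTC+09:00.
18:00 UTC + 9h = 03:00 local (rolling into the next day, 16 October 2022).

03:00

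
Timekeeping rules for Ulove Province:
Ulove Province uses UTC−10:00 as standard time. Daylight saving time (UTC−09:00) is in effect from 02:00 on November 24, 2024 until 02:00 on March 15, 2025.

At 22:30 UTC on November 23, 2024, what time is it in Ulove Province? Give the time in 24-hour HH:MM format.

At the standard offset (UTC−10:00), 22:30 UTC − 10h = 12:30 Ulove Province standard time.
The standard-time date in Ulove Province, November 23, 2024, is outside the daylight-saving period (24 November 2024 – 15 March 2025), so Ulove Province is on standard time, UTC−10:00.
22:30 UTC − 10h = 12:30 local.

12:30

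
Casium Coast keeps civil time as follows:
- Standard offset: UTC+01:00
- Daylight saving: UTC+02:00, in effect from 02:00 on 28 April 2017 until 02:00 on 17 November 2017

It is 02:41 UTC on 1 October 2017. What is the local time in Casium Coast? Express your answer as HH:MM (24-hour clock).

04:41

At the standard offset (UTC+01:00), 02:41 UTC + 1h = 03:41 Casium Coast standard time.
The standard-time date in Casium Coast, 1 October 2017, lies within the daylight-saving period (28 April – 17 November), so Casium Coast is on daylight time, UTC+02:00.
02:41 UTC + 2h = 04:41 local.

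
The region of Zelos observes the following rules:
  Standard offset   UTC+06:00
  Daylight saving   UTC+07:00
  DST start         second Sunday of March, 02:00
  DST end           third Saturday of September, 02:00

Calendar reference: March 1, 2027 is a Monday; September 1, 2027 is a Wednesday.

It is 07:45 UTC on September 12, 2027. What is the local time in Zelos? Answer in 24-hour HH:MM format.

1 March 2027 is a Monday, so the first Sunday is March 7 and the second is March 14.
1 September 2027 is a Wednesday, so the first Saturday is September 4 and the third is September 18.
At the standard offset (UTC+06:00), 07:45 UTC + 6h = 13:45 Zelos standard time.
Daylight saving runs 14 March – 18 September; the standard-time date in Zelos, September 12, 2027, is inside that window, so Zelos is at UTC+07:00.
07:45 UTC + 7h = 14:45 local.

14:45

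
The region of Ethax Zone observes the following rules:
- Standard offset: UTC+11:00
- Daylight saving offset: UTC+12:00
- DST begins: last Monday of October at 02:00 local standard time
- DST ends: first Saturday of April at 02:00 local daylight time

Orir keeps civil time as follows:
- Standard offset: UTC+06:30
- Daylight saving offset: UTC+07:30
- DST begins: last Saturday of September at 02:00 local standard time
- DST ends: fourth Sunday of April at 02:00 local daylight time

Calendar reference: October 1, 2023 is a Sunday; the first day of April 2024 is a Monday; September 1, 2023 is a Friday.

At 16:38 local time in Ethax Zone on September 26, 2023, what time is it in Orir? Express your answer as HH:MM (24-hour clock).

1 October 2023 is a Sunday, so Mondays fall on 2, 9, 16, 23, 30; the last is October 30.
1 April 2024 is a Monday, so the first Saturday is April 6.
Daylight saving runs 30 October 2023 – 6 April 2024; September 26, 2023 is outside that window, so Ethax Zone is on standard time at UTC+11:00.
16:38 Ethax Zone − 11h = 05:38 UTC.
1 September 2023 is a Friday, so Saturdays fall on 2, 9, 16, 23, 30; the last is September 30.
1 April 2024 is a Monday, so the first Sunday is April 7 and the fourth is April 28.
At the standard offset (UTC+06:30), 05:38 UTC + 6h30m = 12:08 Orir standard time.
Daylight saving runs 30 September 2023 – 28 April 2024; the standard-time date in Orir, September 26, 2023, is outside that window, so Orir is on standard time at UTC+06:30.
05:38 UTC + 6h30m = 12:08 Orir.

12:08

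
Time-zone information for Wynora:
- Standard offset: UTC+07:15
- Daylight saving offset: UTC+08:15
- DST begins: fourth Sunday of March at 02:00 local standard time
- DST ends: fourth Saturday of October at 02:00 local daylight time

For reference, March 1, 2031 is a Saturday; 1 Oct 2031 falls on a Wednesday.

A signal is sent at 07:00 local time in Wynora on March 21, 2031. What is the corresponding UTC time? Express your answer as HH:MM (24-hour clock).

1 March 2031 is a Saturday, so the first Sunday is March 2 and the fourth is March 23.
1 October 2031 is a Wednesday, so the first Saturday is October 4 and the fourth is October 25.
Daylight saving runs 23 March – 25 October; March 21, 2031 is outside that window, so Wynora is on standard time at UTC+07:15.
07:00 local − 7h15m = 23:45 UTC (rolling into the previous day, 20 March 2031).

23:45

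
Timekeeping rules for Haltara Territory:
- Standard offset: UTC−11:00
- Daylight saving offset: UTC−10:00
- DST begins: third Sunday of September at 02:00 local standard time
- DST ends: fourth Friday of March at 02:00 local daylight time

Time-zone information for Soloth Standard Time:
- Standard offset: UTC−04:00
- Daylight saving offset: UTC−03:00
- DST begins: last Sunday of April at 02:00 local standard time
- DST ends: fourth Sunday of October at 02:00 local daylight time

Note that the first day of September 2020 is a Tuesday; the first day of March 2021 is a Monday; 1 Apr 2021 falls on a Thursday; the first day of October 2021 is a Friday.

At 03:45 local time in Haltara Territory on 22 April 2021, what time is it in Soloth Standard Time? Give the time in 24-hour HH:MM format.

1 September 2020 is a Tuesday, so the first Sunday is September 6 and the third is September 20.
1 March 2021 is a Monday, so the first Friday is March 5 and the fourth is March 26.
22 April 2021 does not fall between 20 September 2020 and 26 March 2021, so daylight saving is not in effect and Haltara Territory is at UTC−11:00.
03:45 Haltara Territory + 11h = 14:45 UTC.
1 April 2021 is a Thursday, so Sundays fall on 4, 11, 18, 25; the last is April 25.
1 October 2021 is a Friday, so the first Sunday is October 3 and the fourth is October 24.
At the standard offset (UTC−04:00), 14:45 UTC − 4h = 10:45 Soloth Standard Time standard time.
Daylight saving runs 25 April – 24 October; the standard-time date in Soloth Standard Time, 22 April 2021, is outside that window, so Soloth Standard Time is on standard time at UTC−04:00.
14:45 UTC − 4h = 10:45 Soloth Standard Time.

10:45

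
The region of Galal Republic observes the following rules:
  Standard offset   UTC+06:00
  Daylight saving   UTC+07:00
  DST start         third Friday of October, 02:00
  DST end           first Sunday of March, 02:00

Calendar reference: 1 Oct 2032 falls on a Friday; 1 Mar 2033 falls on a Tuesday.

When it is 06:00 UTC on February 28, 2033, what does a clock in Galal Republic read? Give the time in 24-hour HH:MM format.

1 October 2032 is a Friday, so the first Friday is October 1 and the third is October 15.
1 March 2033 is a Tuesday, so the first Sunday is March 6.
At the standard offset (UTC+06:00), 06:00 UTC + 6h = 12:00 Galal Republic standard time.
The standard-time date in Galal Republic, February 28, 2033, lies within the daylight-saving period (15 October 2032 – 6 March 2033), so Galal Republic is on daylight time, UTC+07:00.
06:00 UTC + 7h = 13:00 local.

13:00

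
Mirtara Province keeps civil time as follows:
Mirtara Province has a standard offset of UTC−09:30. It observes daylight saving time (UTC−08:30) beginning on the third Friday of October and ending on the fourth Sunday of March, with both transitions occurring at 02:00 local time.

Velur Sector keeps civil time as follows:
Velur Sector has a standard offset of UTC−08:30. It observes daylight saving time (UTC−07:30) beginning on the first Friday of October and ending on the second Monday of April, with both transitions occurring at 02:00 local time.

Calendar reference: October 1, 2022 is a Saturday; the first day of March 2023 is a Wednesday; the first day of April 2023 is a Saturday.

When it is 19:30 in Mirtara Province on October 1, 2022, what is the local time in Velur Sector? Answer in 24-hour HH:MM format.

1 October 2022 is a Saturday, so the first Friday is October 7 and the third is October 21.
1 March 2023 is a Wednesday, so the first Sunday is March 5 and the fourth is March 26.
October 1, 2022 does not fall between 21 October 2022 and 26 March 2023, so daylight saving is not in effect and Mirtara Province is at UTC−09:30.
19:30 Mirtara Province + 9h30m = 05:00 UTC (rolling into the next day, 2 October 2022).
1 October 2022 is a Saturday, so the first Friday is October 7.
1 April 2023 is a Saturday, so the first Monday is April 3 and the second is April 10.
At the standard offset (UTC−08:30), 05:00 UTC − 8h30m = 20:30 Velur Sector standard time (rolling into the previous day, 1 October 2022).
The standard-time date in Velur Sector, October 1, 2022, does not fall between 7 October 2022 and 10 April 2023, so daylight saving is not in effect and Velur Sector is at UTC−08:30.
05:00 UTC − 8h30m = 20:30 Velur Sector (rolling into the previous day, 1 October 2022).

20:30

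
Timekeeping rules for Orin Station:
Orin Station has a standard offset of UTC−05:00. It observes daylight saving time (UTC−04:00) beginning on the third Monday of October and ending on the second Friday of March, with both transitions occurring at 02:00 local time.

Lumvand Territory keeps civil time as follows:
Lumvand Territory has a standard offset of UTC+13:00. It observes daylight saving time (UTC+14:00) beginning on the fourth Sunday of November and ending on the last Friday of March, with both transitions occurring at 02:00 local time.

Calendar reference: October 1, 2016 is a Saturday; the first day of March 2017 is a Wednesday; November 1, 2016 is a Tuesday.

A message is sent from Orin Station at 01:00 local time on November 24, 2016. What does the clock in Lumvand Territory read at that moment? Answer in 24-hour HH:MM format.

1 October 2016 is a Saturday, so the first Monday is October 3 and the third is October 17.
1 March 2017 is a Wednesday, so the first Friday is March 3 and the second is March 10.
November 24, 2016 falls between 17 October 2016 and 10 March 2017, so daylight saving is in effect and Orin Station is at UTC−04:00.
01:00 Orin Station + 4h = 05:00 UTC.
1 November 2016 is a Tuesday, so the first Sunday is November 6 and the fourth is November 27.
1 March 2017 is a Wednesday, so Fridays fall on 3, 10, 17, 24, 31; the last is March 31.
At the standard offset (UTC+13:00), 05:00 UTC + 13h = 18:00 Lumvand Territory standard time.
Daylight saving runs 27 November 2016 – 31 March 2017; the standard-time date in Lumvand Territory, November 24, 2016, is outside that window, so Lumvand Territory is on standard time at UTC+13:00.
05:00 UTC + 13h = 18:00 Lumvand Territory.

18:00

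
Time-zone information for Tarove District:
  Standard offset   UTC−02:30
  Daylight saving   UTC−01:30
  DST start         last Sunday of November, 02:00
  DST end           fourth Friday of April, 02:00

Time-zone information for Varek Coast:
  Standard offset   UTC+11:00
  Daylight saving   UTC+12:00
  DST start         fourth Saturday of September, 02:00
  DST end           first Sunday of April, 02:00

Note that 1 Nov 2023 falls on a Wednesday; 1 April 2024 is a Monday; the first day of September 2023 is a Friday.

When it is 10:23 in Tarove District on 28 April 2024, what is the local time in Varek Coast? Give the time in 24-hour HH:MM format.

1 November 2023 is a Wednesday, so Sundays fall on 5, 12, 19, 26; the last is November 26.
1 April 2024 is a Monday, so the first Friday is April 5 and the fourth is April 26.
28 April 2024 is outside the daylight-saving period (26 November 2023 – 26 April 2024), so Tarove District is on standard time, UTC−02:30.
10:23 Tarove District + 2h30m = 12:53 UTC.
1 September 2023 is a Friday, so the first Saturday is September 2 and the fourth is September 23.
1 April 2024 is a Monday, so the first Sunday is April 7.
At the standard offset (UTC+11:00), 12:53 UTC + 11h = 23:53 Varek Coast standard time.
The standard-time date in Varek Coast, 28 April 2024, does not fall between 23 September 2023 and 7 April 2024, so daylight saving is not in effect and Varek Coast is at UTC+11:00.
12:53 UTC + 11h = 23:53 Varek Coast.

23:53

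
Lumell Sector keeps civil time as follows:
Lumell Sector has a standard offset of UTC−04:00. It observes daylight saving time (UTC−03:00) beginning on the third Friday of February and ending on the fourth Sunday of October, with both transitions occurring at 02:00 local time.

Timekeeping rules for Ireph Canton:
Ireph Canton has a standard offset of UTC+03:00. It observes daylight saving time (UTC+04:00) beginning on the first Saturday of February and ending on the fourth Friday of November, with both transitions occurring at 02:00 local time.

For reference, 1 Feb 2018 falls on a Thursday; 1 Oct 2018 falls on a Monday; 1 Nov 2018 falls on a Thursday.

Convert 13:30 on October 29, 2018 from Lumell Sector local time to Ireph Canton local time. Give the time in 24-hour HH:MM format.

21:30

1 February 2018 is a Thursday, so the first Friday is February 2 and the third is February 16.
1 October 2018 is a Monday, so the first Sunday is October 7 and the fourth is October 28.
Daylight saving runs 16 February – 28 October; October 29, 2018 is outside that window, so Lumell Sector is on standard time at UTC−04:00.
13:30 Lumell Sector + 4h = 17:30 UTC.
1 February 2018 is a Thursday, so the first Saturday is February 3.
1 November 2018 is a Thursday, so the first Friday is November 2 and the fourth is November 23.
At the standard offset (UTC+03:00), 17:30 UTC + 3h = 20:30 Ireph Canton standard time.
The standard-time date in Ireph Canton, October 29, 2018, lies within the daylight-saving period (3 February – 23 November), so Ireph Canton is on daylight time, UTC+04:00.
17:30 UTC + 4h = 21:30 Ireph Canton.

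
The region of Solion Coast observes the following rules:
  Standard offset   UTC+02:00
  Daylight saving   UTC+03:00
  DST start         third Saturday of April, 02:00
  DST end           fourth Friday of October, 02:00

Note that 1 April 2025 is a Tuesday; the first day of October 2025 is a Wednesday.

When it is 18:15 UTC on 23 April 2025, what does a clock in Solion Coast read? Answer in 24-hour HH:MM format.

21:15

1 April 2025 is a Tuesday, so the first Saturday is April 5 and the third is April 19.
1 October 2025 is a Wednesday, so the first Friday is October 3 and the fourth is October 24.
At the standard offset (UTC+02:00), 18:15 UTC + 2h = 20:15 Solion Coast standard time.
The standard-time date in Solion Coast, 23 April 2025, falls between 19 April and 24 October, so daylight saving is in effect and Solion Coast is at UTC+03:00.
18:15 UTC + 3h = 21:15 local.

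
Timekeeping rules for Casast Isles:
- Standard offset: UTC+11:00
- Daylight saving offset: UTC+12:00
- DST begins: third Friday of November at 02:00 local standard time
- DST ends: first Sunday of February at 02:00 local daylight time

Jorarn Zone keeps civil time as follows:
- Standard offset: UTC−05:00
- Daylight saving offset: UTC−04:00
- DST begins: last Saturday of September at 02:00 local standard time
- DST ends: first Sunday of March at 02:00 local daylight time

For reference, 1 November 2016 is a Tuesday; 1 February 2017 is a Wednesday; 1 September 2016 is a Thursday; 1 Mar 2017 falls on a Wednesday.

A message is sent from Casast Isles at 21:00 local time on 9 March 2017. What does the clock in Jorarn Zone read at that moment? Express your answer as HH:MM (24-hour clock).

1 November 2016 is a Tuesday, so the first Friday is November 4 and the third is November 18.
1 February 2017 is a Wednesday, so the first Sunday is February 5.
Daylight saving runs 18 November 2016 – 5 February 2017; 9 March 2017 is outside that window, so Casast Isles is on standard time at UTC+11:00.
21:00 Casast Isles − 11h = 10:00 UTC.
1 September 2016 is a Thursday, so Saturdays fall on 3, 10, 17, 24; the last is September 24.
1 March 2017 is a Wednesday, so the first Sunday is March 5.
At the standard offset (UTC−05:00), 10:00 UTC − 5h = 05:00 Jorarn Zone standard time.
Daylight saving runs 24 September 2016 – 5 March 2017; the standard-time date in Jorarn Zone, 9 March 2017, is outside that window, so Jorarn Zone is on standard time at UTC−05:00.
10:00 UTC − 5h = 05:00 Jorarn Zone.

05:00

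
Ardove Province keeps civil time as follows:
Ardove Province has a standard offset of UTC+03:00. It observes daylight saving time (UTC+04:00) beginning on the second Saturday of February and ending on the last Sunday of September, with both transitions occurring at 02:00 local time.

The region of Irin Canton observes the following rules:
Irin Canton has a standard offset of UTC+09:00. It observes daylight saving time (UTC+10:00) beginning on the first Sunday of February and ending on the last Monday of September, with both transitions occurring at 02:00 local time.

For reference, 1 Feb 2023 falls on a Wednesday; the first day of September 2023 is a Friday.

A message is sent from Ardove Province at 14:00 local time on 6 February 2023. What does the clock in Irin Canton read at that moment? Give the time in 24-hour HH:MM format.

21:00

1 February 2023 is a Wednesday, so the first Saturday is February 4 and the second is February 11.
1 September 2023 is a Friday, so Sundays fall on 3, 10, 17, 24; the last is September 24.
6 February 2023 is outside the daylight-saving period (11 February – 24 September), so Ardove Province is on standard time, UTC+03:00.
14:00 Ardove Province − 3h = 11:00 UTC.
1 February 2023 is a Wednesday, so the first Sunday is February 5.
1 September 2023 is a Friday, so Mondays fall on 4, 11, 18, 25; the last is September 25.
At the standard offset (UTC+09:00), 11:00 UTC + 9h = 20:00 Irin Canton standard time.
Daylight saving runs 5 February – 25 September; the standard-time date in Irin Canton, 6 February 2023, is inside that window, so Irin Canton is at UTC+10:00.
11:00 UTC + 10h = 21:00 Irin Canton.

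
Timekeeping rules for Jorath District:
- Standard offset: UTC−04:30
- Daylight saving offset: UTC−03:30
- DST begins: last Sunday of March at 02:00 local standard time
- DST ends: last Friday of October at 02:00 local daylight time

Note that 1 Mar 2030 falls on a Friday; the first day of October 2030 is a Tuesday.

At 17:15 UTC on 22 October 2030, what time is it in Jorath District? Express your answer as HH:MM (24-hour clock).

13:45

1 March 2030 is a Friday, so Sundays fall on 3, 10, 17, 24, 31; the last is March 31.
1 October 2030 is a Tuesday, so Fridays fall on 4, 11, 18, 25; the last is October 25.
At the standard offset (UTC−04:30), 17:15 UTC − 4h30m = 12:45 Jorath District standard time.
Daylight saving runs 31 March – 25 October; the standard-time date in Jorath District, 22 October 2030, is inside that window, so Jorath District is at UTC−03:30.
17:15 UTC − 3h30m = 13:45 local.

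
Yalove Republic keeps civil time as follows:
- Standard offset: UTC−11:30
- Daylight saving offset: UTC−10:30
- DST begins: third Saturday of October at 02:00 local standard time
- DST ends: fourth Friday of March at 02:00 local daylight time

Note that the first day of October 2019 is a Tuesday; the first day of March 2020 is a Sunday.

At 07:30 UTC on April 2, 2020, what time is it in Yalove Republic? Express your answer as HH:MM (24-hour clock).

20:00

1 October 2019 is a Tuesday, so the first Saturday is October 5 and the third is October 19.
1 March 2020 is a Sunday, so the first Friday is March 6 and the fourth is March 27.
At the standard offset (UTC−11:30), 07:30 UTC − 11h30m = 20:00 Yalove Republic standard time (rolling into the previous day, 1 April 2020).
Daylight saving runs 19 October 2019 – 27 March 2020; the standard-time date in Yalove Republic, April 1, 2020, is outside that window, so Yalove Republic is on standard time at UTC−11:30.
07:30 UTC − 11h30m = 20:00 local (rolling into the previous day, 1 April 2020).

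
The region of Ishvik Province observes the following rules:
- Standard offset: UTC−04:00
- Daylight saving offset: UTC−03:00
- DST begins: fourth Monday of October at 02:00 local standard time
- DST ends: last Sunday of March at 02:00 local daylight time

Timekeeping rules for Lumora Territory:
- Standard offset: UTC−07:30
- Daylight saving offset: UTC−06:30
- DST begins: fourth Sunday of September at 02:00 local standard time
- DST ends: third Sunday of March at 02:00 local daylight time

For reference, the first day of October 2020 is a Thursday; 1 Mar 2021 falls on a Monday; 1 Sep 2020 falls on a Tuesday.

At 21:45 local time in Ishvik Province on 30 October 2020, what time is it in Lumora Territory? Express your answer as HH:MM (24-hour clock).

1 October 2020 is a Thursday, so the first Monday is October 5 and the fourth is October 26.
1 March 2021 is a Monday, so Sundays fall on 7, 14, 21, 28; the last is March 28.
30 October 2020 lies within the daylight-saving period (26 October 2020 – 28 March 2021), so Ishvik Province is on daylight time, UTC−03:00.
21:45 Ishvik Province + 3h = 00:45 UTC (rolling into the next day, 31 October 2020).
1 September 2020 is a Tuesday, so the first Sunday is September 6 and the fourth is September 27.
1 March 2021 is a Monday, so the first Sunday is March 7 and the third is March 21.
At the standard offset (UTC−07:30), 00:45 UTC − 7h30m = 17:15 Lumora Territory standard time (rolling into the previous day, 30 October 2020).
Daylight saving runs 27 September 2020 – 21 March 2021; the standard-time date in Lumora Territory, 30 October 2020, is inside that window, so Lumora Territory is at UTC−06:30.
00:45 UTC − 6h30m = 18:15 Lumora Territory (rolling into the previous day, 30 October 2020).

18:15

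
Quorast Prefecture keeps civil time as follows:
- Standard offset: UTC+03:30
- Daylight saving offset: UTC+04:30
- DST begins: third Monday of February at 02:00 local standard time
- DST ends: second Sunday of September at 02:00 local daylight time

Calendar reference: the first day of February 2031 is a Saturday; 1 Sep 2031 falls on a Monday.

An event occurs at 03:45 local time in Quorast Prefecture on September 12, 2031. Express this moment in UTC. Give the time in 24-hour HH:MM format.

23:15

1 February 2031 is a Saturday, so the first Monday is February 3 and the third is February 17.
1 September 2031 is a Monday, so the first Sunday is September 7 and the second is September 14.
September 12, 2031 lies within the daylight-saving period (17 February – 14 September), so Quorast Prefecture is on daylight time, UTC+04:30.
03:45 local − 4h30m = 23:15 UTC (rolling into the previous day, 11 September 2031).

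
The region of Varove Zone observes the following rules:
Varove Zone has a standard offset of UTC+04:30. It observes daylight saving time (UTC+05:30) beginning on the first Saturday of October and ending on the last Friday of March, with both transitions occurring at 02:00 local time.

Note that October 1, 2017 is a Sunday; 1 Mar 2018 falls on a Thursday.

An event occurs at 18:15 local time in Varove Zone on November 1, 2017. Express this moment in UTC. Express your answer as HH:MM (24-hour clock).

1 October 2017 is a Sunday, so the first Saturday is October 7.
1 March 2018 is a Thursday, so Fridays fall on 2, 9, 16, 23, 30; the last is March 30.
November 1, 2017 lies within the daylight-saving period (7 October 2017 – 30 March 2018), so Varove Zone is on daylight time, UTC+05:30.
18:15 local − 5h30m = 12:45 UTC.

12:45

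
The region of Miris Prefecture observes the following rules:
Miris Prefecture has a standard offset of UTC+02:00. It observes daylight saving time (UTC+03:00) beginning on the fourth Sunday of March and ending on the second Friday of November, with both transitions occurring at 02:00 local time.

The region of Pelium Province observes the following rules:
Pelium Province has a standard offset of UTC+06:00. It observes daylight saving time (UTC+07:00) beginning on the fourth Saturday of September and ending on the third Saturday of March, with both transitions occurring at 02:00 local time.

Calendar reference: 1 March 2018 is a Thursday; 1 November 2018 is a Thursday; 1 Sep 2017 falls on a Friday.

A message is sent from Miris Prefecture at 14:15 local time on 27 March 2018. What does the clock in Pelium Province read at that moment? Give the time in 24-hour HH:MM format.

1 March 2018 is a Thursday, so the first Sunday is March 4 and the fourth is March 25.
1 November 2018 is a Thursday, so the first Friday is November 2 and the second is November 9.
27 March 2018 lies within the daylight-saving period (25 March – 9 November), so Miris Prefecture is on daylight time, UTC+03:00.
14:15 Miris Prefecture − 3h = 11:15 UTC.
1 September 2017 is a Friday, so the first Saturday is September 2 and the fourth is September 23.
1 March 2018 is a Thursday, so the first Saturday is March 3 and the third is March 17.
At the standard offset (UTC+06:00), 11:15 UTC + 6h = 17:15 Pelium Province standard time.
The standard-time date in Pelium Province, 27 March 2018, does not fall between 23 September 2017 and 17 March 2018, so daylight saving is not in effect and Pelium Province is at UTC+06:00.
11:15 UTC + 6h = 17:15 Pelium Province.

17:15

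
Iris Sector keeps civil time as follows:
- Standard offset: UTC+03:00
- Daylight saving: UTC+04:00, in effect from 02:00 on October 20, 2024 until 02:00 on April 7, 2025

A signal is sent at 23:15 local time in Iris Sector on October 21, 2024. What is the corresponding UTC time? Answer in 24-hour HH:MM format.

October 21, 2024 falls between 20 October 2024 and 7 April 2025, so daylight saving is in effect and Iris Sector is at UTC+04:00.
23:15 local − 4h = 19:15 UTC.

19:15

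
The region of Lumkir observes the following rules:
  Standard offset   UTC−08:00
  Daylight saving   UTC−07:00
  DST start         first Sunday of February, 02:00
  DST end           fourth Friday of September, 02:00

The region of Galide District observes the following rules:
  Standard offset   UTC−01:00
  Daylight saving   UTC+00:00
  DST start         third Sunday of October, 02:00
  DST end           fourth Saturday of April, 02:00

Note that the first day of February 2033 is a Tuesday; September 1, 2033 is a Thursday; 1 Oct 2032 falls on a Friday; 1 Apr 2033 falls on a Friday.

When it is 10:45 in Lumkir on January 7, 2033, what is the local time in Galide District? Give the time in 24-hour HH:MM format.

18:45

1 February 2033 is a Tuesday, so the first Sunday is February 6.
1 September 2033 is a Thursday, so the first Friday is September 2 and the fourth is September 23.
January 7, 2033 does not fall between 6 February and 23 September, so daylight saving is not in effect and Lumkir is at UTC−08:00.
10:45 Lumkir + 8h = 18:45 UTC.
1 October 2032 is a Friday, so the first Sunday is October 3 and the third is October 17.
1 April 2033 is a Friday, so the first Saturday is April 2 and the fourth is April 23.
At the standard offset (UTC−01:00), 18:45 UTC − 1h = 17:45 Galide District standard time.
The standard-time date in Galide District, January 7, 2033, lies within the daylight-saving period (17 October 2032 – 23 April 2033), so Galide District is on daylight time, UTC+00:00.
18:45 UTC + 0h = 18:45 Galide District.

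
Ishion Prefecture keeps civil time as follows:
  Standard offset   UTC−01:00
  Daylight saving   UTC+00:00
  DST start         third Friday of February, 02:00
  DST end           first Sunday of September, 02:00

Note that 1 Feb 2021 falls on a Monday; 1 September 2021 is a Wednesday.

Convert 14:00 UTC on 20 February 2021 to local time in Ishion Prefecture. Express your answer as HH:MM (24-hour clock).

14:00

1 February 2021 is a Monday, so the first Friday is February 5 and the third is February 19.
1 September 2021 is a Wednesday, so the first Sunday is September 5.
At the standard offset (UTC−01:00), 14:00 UTC − 1h = 13:00 Ishion Prefecture standard time.
The standard-time date in Ishion Prefecture, 20 February 2021, lies within the daylight-saving period (19 February – 5 September), so Ishion Prefecture is on daylight time, UTC+00:00.
14:00 UTC + 0h = 14:00 local.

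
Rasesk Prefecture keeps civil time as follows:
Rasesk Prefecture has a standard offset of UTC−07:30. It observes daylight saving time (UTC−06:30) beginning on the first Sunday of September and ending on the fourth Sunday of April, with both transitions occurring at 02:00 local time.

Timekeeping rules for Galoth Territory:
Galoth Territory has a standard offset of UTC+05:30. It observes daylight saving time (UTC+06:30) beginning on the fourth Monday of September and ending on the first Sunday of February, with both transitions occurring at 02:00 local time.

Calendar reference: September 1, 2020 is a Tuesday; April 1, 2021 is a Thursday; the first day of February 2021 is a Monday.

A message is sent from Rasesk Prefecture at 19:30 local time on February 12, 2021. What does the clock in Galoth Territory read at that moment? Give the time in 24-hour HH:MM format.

1 September 2020 is a Tuesday, so the first Sunday is September 6.
1 April 2021 is a Thursday, so the first Sunday is April 4 and the fourth is April 25.
February 12, 2021 falls between 6 September 2020 and 25 April 2021, so daylight saving is in effect and Rasesk Prefecture is at UTC−06:30.
19:30 Rasesk Prefecture + 6h30m = 02:00 UTC (rolling into the next day, 13 February 2021).
1 September 2020 is a Tuesday, so the first Monday is September 7 and the fourth is September 28.
1 February 2021 is a Monday, so the first Sunday is February 7.
At the standard offset (UTC+05:30), 02:00 UTC + 5h30m = 07:30 Galoth Territory standard time.
Daylight saving runs 28 September 2020 – 7 February 2021; the standard-time date in Galoth Territory, February 13, 2021, is outside that window, so Galoth Territory is on standard time at UTC+05:30.
02:00 UTC + 5h30m = 07:30 Galoth Territory.

07:30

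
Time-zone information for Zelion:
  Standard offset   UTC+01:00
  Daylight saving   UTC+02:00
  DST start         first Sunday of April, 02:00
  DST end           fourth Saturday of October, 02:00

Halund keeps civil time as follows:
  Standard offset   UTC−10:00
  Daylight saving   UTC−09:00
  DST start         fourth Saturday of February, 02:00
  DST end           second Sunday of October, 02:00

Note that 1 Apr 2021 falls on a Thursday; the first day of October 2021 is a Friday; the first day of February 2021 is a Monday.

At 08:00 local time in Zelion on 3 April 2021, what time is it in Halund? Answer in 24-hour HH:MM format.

1 April 2021 is a Thursday, so the first Sunday is April 4.
1 October 2021 is a Friday, so the first Saturday is October 2 and the fourth is October 23.
3 April 2021 does not fall between 4 April and 23 October, so daylight saving is not in effect and Zelion is at UTC+01:00.
08:00 Zelion − 1h = 07:00 UTC.
1 February 2021 is a Monday, so the first Saturday is February 6 and the fourth is February 27.
1 October 2021 is a Friday, so the first Sunday is October 3 and the second is October 10.
At the standard offset (UTC−10:00), 07:00 UTC − 10h = 21:00 Halund standard time (rolling into the previous day, 2 April 2021).
The standard-time date in Halund, 2 April 2021, falls between 27 February and 10 October, so daylight saving is in effect and Halund is at UTC−09:00.
07:00 UTC − 9h = 22:00 Halund (rolling into the previous day, 2 April 2021).

22:00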